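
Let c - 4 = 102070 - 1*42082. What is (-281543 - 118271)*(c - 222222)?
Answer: 64861825220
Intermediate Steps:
c = 59992 (c = 4 + (102070 - 1*42082) = 4 + (102070 - 42082) = 4 + 59988 = 59992)
(-281543 - 118271)*(c - 222222) = (-281543 - 118271)*(59992 - 222222) = -399814*(-162230) = 64861825220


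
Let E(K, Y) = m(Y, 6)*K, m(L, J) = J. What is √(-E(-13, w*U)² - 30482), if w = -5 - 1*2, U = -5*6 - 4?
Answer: I*√36566 ≈ 191.22*I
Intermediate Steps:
U = -34 (U = -30 - 4 = -34)
w = -7 (w = -5 - 2 = -7)
E(K, Y) = 6*K
√(-E(-13, w*U)² - 30482) = √(-(6*(-13))² - 30482) = √(-1*(-78)² - 30482) = √(-1*6084 - 30482) = √(-6084 - 30482) = √(-36566) = I*√36566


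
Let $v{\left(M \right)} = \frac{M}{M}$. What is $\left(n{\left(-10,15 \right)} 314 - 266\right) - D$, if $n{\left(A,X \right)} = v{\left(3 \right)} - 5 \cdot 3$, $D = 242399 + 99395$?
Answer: $-346456$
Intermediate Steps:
$v{\left(M \right)} = 1$
$D = 341794$
$n{\left(A,X \right)} = -14$ ($n{\left(A,X \right)} = 1 - 5 \cdot 3 = 1 - 15 = -14$)
$\left(n{\left(-10,15 \right)} 314 - 266\right) - D = \left(\left(-14\right) 314 - 266\right) - 341794 = \left(-4396 - 266\right) - 341794 = -4662 - 341794 = -346456$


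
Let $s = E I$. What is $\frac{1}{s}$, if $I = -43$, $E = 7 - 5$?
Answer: $- \frac{1}{86} \approx -0.011628$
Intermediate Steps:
$E = 2$ ($E = 7 - 5 = 2$)
$s = -86$ ($s = 2 \left(-43\right) = -86$)
$\frac{1}{s} = \frac{1}{-86} = - \frac{1}{86}$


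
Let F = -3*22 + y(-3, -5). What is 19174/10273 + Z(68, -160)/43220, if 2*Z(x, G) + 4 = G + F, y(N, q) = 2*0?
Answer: 165503777/88799812 ≈ 1.8638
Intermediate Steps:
y(N, q) = 0
F = -66 (F = -3*22 + 0 = -66 + 0 = -66)
Z(x, G) = -35 + G/2 (Z(x, G) = -2 + (G - 66)/2 = -2 + (-66 + G)/2 = -2 + (-33 + G/2) = -35 + G/2)
19174/10273 + Z(68, -160)/43220 = 19174/10273 + (-35 + (1/2)*(-160))/43220 = 19174*(1/10273) + (-35 - 80)*(1/43220) = 19174/10273 - 115*1/43220 = 19174/10273 - 23/8644 = 165503777/88799812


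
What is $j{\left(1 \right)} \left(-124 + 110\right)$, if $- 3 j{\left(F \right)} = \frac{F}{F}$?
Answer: $\frac{14}{3} \approx 4.6667$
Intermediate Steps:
$j{\left(F \right)} = - \frac{1}{3}$ ($j{\left(F \right)} = - \frac{F \frac{1}{F}}{3} = \left(- \frac{1}{3}\right) 1 = - \frac{1}{3}$)
$j{\left(1 \right)} \left(-124 + 110\right) = - \frac{-124 + 110}{3} = \left(- \frac{1}{3}\right) \left(-14\right) = \frac{14}{3}$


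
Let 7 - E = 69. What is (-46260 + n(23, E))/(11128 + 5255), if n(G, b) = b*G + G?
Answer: -47663/16383 ≈ -2.9093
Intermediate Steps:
E = -62 (E = 7 - 1*69 = 7 - 69 = -62)
n(G, b) = G + G*b (n(G, b) = G*b + G = G + G*b)
(-46260 + n(23, E))/(11128 + 5255) = (-46260 + 23*(1 - 62))/(11128 + 5255) = (-46260 + 23*(-61))/16383 = (-46260 - 1403)*(1/16383) = -47663*1/16383 = -47663/16383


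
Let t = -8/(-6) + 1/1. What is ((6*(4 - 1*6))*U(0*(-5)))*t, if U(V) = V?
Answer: 0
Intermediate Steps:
t = 7/3 (t = -8*(-⅙) + 1*1 = 4/3 + 1 = 7/3 ≈ 2.3333)
((6*(4 - 1*6))*U(0*(-5)))*t = ((6*(4 - 1*6))*(0*(-5)))*(7/3) = ((6*(4 - 6))*0)*(7/3) = ((6*(-2))*0)*(7/3) = -12*0*(7/3) = 0*(7/3) = 0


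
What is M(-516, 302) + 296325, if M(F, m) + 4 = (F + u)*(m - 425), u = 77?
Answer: 350318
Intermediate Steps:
M(F, m) = -4 + (-425 + m)*(77 + F) (M(F, m) = -4 + (F + 77)*(m - 425) = -4 + (77 + F)*(-425 + m) = -4 + (-425 + m)*(77 + F))
M(-516, 302) + 296325 = (-32729 - 425*(-516) + 77*302 - 516*302) + 296325 = (-32729 + 219300 + 23254 - 155832) + 296325 = 53993 + 296325 = 350318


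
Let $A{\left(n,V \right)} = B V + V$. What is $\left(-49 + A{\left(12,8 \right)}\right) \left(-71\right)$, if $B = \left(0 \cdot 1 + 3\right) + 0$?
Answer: $1207$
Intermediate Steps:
$B = 3$ ($B = \left(0 + 3\right) + 0 = 3 + 0 = 3$)
$A{\left(n,V \right)} = 4 V$ ($A{\left(n,V \right)} = 3 V + V = 4 V$)
$\left(-49 + A{\left(12,8 \right)}\right) \left(-71\right) = \left(-49 + 4 \cdot 8\right) \left(-71\right) = \left(-49 + 32\right) \left(-71\right) = \left(-17\right) \left(-71\right) = 1207$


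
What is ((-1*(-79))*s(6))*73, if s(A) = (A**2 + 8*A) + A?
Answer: 519030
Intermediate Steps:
s(A) = A**2 + 9*A
((-1*(-79))*s(6))*73 = ((-1*(-79))*(6*(9 + 6)))*73 = (79*(6*15))*73 = (79*90)*73 = 7110*73 = 519030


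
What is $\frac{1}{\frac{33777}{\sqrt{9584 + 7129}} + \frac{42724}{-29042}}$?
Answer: $\frac{192012315638}{8909588901267671} + \frac{791355482073 \sqrt{1857}}{8909588901267671} \approx 0.0038491$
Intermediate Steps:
$\frac{1}{\frac{33777}{\sqrt{9584 + 7129}} + \frac{42724}{-29042}} = \frac{1}{\frac{33777}{\sqrt{16713}} + 42724 \left(- \frac{1}{29042}\right)} = \frac{1}{\frac{33777}{3 \sqrt{1857}} - \frac{21362}{14521}} = \frac{1}{33777 \frac{\sqrt{1857}}{5571} - \frac{21362}{14521}} = \frac{1}{\frac{3753 \sqrt{1857}}{619} - \frac{21362}{14521}} = \frac{1}{- \frac{21362}{14521} + \frac{3753 \sqrt{1857}}{619}}$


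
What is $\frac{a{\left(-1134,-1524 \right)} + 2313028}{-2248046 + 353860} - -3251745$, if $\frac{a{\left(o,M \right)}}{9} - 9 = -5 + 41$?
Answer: $\frac{6159407541137}{1894186} \approx 3.2517 \cdot 10^{6}$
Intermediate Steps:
$a{\left(o,M \right)} = 405$ ($a{\left(o,M \right)} = 81 + 9 \left(-5 + 41\right) = 81 + 9 \cdot 36 = 81 + 324 = 405$)
$\frac{a{\left(-1134,-1524 \right)} + 2313028}{-2248046 + 353860} - -3251745 = \frac{405 + 2313028}{-2248046 + 353860} - -3251745 = \frac{2313433}{-1894186} + 3251745 = 2313433 \left(- \frac{1}{1894186}\right) + 3251745 = - \frac{2313433}{1894186} + 3251745 = \frac{6159407541137}{1894186}$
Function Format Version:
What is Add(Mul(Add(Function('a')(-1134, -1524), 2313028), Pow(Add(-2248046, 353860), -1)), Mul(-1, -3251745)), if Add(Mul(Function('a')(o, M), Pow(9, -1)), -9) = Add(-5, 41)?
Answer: Rational(6159407541137, 1894186) ≈ 3.2517e+6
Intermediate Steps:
Function('a')(o, M) = 405 (Function('a')(o, M) = Add(81, Mul(9, Add(-5, 41))) = Add(81, Mul(9, 36)) = Add(81, 324) = 405)
Add(Mul(Add(Function('a')(-1134, -1524), 2313028), Pow(Add(-2248046, 353860), -1)), Mul(-1, -3251745)) = Add(Mul(Add(405, 2313028), Pow(Add(-2248046, 353860), -1)), Mul(-1, -3251745)) = Add(Mul(2313433, Pow(-1894186, -1)), 3251745) = Add(Mul(2313433, Rational(-1, 1894186)), 3251745) = Add(Rational(-2313433, 1894186), 3251745) = Rational(6159407541137, 1894186)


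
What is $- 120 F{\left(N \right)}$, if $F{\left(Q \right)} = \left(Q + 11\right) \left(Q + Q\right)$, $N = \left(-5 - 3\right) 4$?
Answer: $-161280$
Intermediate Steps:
$N = -32$ ($N = \left(-8\right) 4 = -32$)
$F{\left(Q \right)} = 2 Q \left(11 + Q\right)$ ($F{\left(Q \right)} = \left(11 + Q\right) 2 Q = 2 Q \left(11 + Q\right)$)
$- 120 F{\left(N \right)} = - 120 \cdot 2 \left(-32\right) \left(11 - 32\right) = - 120 \cdot 2 \left(-32\right) \left(-21\right) = \left(-120\right) 1344 = -161280$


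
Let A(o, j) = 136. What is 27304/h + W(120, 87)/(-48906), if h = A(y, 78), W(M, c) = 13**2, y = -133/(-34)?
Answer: 12839485/63954 ≈ 200.76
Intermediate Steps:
y = 133/34 (y = -133*(-1/34) = 133/34 ≈ 3.9118)
W(M, c) = 169
h = 136
27304/h + W(120, 87)/(-48906) = 27304/136 + 169/(-48906) = 27304*(1/136) + 169*(-1/48906) = 3413/17 - 13/3762 = 12839485/63954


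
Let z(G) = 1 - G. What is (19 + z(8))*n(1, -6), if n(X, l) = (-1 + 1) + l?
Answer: -72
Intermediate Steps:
n(X, l) = l (n(X, l) = 0 + l = l)
(19 + z(8))*n(1, -6) = (19 + (1 - 1*8))*(-6) = (19 + (1 - 8))*(-6) = (19 - 7)*(-6) = 12*(-6) = -72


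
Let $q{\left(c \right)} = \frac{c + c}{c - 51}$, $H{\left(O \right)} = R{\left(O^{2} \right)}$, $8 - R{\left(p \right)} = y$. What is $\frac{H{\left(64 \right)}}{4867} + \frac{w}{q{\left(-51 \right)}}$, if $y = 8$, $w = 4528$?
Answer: $4528$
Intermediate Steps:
$R{\left(p \right)} = 0$ ($R{\left(p \right)} = 8 - 8 = 0$)
$H{\left(O \right)} = 0$
$q{\left(c \right)} = \frac{2 c}{-51 + c}$
$\frac{H{\left(64 \right)}}{4867} + \frac{w}{q{\left(-51 \right)}} = \frac{0}{4867} + \frac{4528}{2 \left(-51\right) \frac{1}{-51 - 51}} = 0 \cdot \frac{1}{4867} + \frac{4528}{2 \left(-51\right) \frac{1}{-102}} = 0 + \frac{4528}{2 \left(-51\right) \left(- \frac{1}{102}\right)} = 0 + \frac{4528}{1} = 0 + 4528 \cdot 1 = 0 + 4528 = 4528$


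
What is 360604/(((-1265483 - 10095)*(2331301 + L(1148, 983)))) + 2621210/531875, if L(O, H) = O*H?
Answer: 13609401133799448/2761511038052375 ≈ 4.9282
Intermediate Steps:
L(O, H) = H*O
360604/(((-1265483 - 10095)*(2331301 + L(1148, 983)))) + 2621210/531875 = 360604/(((-1265483 - 10095)*(2331301 + 983*1148))) + 2621210/531875 = 360604/((-1275578*(2331301 + 1128484))) + 2621210*(1/531875) = 360604/((-1275578*3459785)) + 524242/106375 = 360604/(-4413225630730) + 524242/106375 = 360604*(-1/4413225630730) + 524242/106375 = -10606/129800753845 + 524242/106375 = 13609401133799448/2761511038052375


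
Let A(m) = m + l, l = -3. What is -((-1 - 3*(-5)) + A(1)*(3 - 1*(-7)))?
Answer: 6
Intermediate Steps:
A(m) = -3 + m (A(m) = m - 3 = -3 + m)
-((-1 - 3*(-5)) + A(1)*(3 - 1*(-7))) = -((-1 - 3*(-5)) + (-3 + 1)*(3 - 1*(-7))) = -((-1 + 15) - 2*(3 + 7)) = -(14 - 2*10) = -(14 - 20) = -1*(-6) = 6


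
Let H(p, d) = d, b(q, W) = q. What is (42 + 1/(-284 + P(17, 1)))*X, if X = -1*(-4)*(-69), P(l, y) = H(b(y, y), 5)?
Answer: -1077964/93 ≈ -11591.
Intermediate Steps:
P(l, y) = 5
X = -276 (X = 4*(-69) = -276)
(42 + 1/(-284 + P(17, 1)))*X = (42 + 1/(-284 + 5))*(-276) = (42 + 1/(-279))*(-276) = (42 - 1/279)*(-276) = (11717/279)*(-276) = -1077964/93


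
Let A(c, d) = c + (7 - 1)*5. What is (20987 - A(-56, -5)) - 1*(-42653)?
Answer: 63666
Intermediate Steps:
A(c, d) = 30 + c (A(c, d) = c + 6*5 = c + 30 = 30 + c)
(20987 - A(-56, -5)) - 1*(-42653) = (20987 - (30 - 56)) - 1*(-42653) = (20987 - 1*(-26)) + 42653 = (20987 + 26) + 42653 = 21013 + 42653 = 63666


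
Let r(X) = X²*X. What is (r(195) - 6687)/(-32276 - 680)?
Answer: -1852047/8239 ≈ -224.79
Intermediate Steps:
r(X) = X³
(r(195) - 6687)/(-32276 - 680) = (195³ - 6687)/(-32276 - 680) = (7414875 - 6687)/(-32956) = 7408188*(-1/32956) = -1852047/8239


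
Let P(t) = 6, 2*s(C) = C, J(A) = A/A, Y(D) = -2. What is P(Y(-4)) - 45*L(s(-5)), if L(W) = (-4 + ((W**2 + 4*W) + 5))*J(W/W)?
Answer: 519/4 ≈ 129.75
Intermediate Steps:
J(A) = 1
s(C) = C/2
L(W) = 1 + W**2 + 4*W (L(W) = (-4 + ((W**2 + 4*W) + 5))*1 = (-4 + (5 + W**2 + 4*W))*1 = (1 + W**2 + 4*W)*1 = 1 + W**2 + 4*W)
P(Y(-4)) - 45*L(s(-5)) = 6 - 45*(1 + ((1/2)*(-5))**2 + 4*((1/2)*(-5))) = 6 - 45*(1 + (-5/2)**2 + 4*(-5/2)) = 6 - 45*(1 + 25/4 - 10) = 6 - 45*(-11/4) = 6 + 495/4 = 519/4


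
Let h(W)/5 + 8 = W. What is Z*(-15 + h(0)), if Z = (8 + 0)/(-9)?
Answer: 440/9 ≈ 48.889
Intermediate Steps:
h(W) = -40 + 5*W
Z = -8/9 (Z = 8*(-⅑) = -8/9 ≈ -0.88889)
Z*(-15 + h(0)) = -8*(-15 + (-40 + 5*0))/9 = -8*(-15 + (-40 + 0))/9 = -8*(-15 - 40)/9 = -8/9*(-55) = 440/9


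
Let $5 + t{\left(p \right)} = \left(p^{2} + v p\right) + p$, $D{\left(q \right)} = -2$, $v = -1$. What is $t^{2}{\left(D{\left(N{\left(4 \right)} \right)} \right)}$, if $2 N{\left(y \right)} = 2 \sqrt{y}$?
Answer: $1$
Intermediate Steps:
$N{\left(y \right)} = \sqrt{y}$ ($N{\left(y \right)} = \frac{2 \sqrt{y}}{2} = \sqrt{y}$)
$t{\left(p \right)} = -5 + p^{2}$ ($t{\left(p \right)} = -5 + \left(\left(p^{2} - p\right) + p\right) = -5 + p^{2}$)
$t^{2}{\left(D{\left(N{\left(4 \right)} \right)} \right)} = \left(-5 + \left(-2\right)^{2}\right)^{2} = \left(-5 + 4\right)^{2} = \left(-1\right)^{2} = 1$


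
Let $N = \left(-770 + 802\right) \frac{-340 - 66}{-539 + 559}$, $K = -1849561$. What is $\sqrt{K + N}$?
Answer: $\frac{49 i \sqrt{19265}}{5} \approx 1360.2 i$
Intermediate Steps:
$N = - \frac{3248}{5}$ ($N = 32 \left(- \frac{406}{20}\right) = 32 \left(\left(-406\right) \frac{1}{20}\right) = 32 \left(- \frac{203}{10}\right) = - \frac{3248}{5} \approx -649.6$)
$\sqrt{K + N} = \sqrt{-1849561 - \frac{3248}{5}} = \sqrt{- \frac{9251053}{5}} = \frac{49 i \sqrt{19265}}{5}$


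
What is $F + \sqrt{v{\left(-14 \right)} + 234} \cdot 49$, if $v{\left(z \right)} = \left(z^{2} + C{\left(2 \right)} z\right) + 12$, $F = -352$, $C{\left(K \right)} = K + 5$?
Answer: $-352 + 98 \sqrt{86} \approx 556.81$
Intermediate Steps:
$C{\left(K \right)} = 5 + K$
$v{\left(z \right)} = 12 + z^{2} + 7 z$ ($v{\left(z \right)} = \left(z^{2} + \left(5 + 2\right) z\right) + 12 = \left(z^{2} + 7 z\right) + 12 = 12 + z^{2} + 7 z$)
$F + \sqrt{v{\left(-14 \right)} + 234} \cdot 49 = -352 + \sqrt{\left(12 + \left(-14\right)^{2} + 7 \left(-14\right)\right) + 234} \cdot 49 = -352 + \sqrt{\left(12 + 196 - 98\right) + 234} \cdot 49 = -352 + \sqrt{110 + 234} \cdot 49 = -352 + \sqrt{344} \cdot 49 = -352 + 2 \sqrt{86} \cdot 49 = -352 + 98 \sqrt{86}$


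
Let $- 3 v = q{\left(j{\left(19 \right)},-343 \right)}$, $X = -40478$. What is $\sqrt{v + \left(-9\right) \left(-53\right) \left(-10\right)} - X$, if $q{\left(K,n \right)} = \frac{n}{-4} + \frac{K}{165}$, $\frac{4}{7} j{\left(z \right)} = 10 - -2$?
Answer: $40478 + \frac{i \sqrt{522570345}}{330} \approx 40478.0 + 69.272 i$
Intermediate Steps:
$j{\left(z \right)} = 21$ ($j{\left(z \right)} = \frac{7 \left(10 - -2\right)}{4} = \frac{7 \left(10 + 2\right)}{4} = \frac{7}{4} \cdot 12 = 21$)
$q{\left(K,n \right)} = - \frac{n}{4} + \frac{K}{165}$ ($q{\left(K,n \right)} = n \left(- \frac{1}{4}\right) + K \frac{1}{165} = - \frac{n}{4} + \frac{K}{165}$)
$v = - \frac{18893}{660}$ ($v = - \frac{\left(- \frac{1}{4}\right) \left(-343\right) + \frac{1}{165} \cdot 21}{3} = - \frac{\frac{343}{4} + \frac{7}{55}}{3} = \left(- \frac{1}{3}\right) \frac{18893}{220} = - \frac{18893}{660} \approx -28.626$)
$\sqrt{v + \left(-9\right) \left(-53\right) \left(-10\right)} - X = \sqrt{- \frac{18893}{660} + \left(-9\right) \left(-53\right) \left(-10\right)} - -40478 = \sqrt{- \frac{18893}{660} + 477 \left(-10\right)} + 40478 = \sqrt{- \frac{18893}{660} - 4770} + 40478 = \sqrt{- \frac{3167093}{660}} + 40478 = \frac{i \sqrt{522570345}}{330} + 40478 = 40478 + \frac{i \sqrt{522570345}}{330}$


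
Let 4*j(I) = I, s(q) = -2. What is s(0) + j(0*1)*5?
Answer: -2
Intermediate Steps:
j(I) = I/4
s(0) + j(0*1)*5 = -2 + ((0*1)/4)*5 = -2 + ((1/4)*0)*5 = -2 + 0*5 = -2 + 0 = -2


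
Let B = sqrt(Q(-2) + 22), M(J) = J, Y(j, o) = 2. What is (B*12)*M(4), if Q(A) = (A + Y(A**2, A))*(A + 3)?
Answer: 48*sqrt(22) ≈ 225.14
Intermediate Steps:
Q(A) = (2 + A)*(3 + A) (Q(A) = (A + 2)*(A + 3) = (2 + A)*(3 + A))
B = sqrt(22) (B = sqrt((6 + (-2)**2 + 5*(-2)) + 22) = sqrt((6 + 4 - 10) + 22) = sqrt(0 + 22) = sqrt(22) ≈ 4.6904)
(B*12)*M(4) = (sqrt(22)*12)*4 = (12*sqrt(22))*4 = 48*sqrt(22)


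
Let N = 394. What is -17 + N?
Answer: 377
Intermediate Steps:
-17 + N = -17 + 394 = 377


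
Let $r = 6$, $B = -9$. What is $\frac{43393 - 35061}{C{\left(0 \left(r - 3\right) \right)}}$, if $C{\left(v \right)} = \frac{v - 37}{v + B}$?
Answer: $\frac{74988}{37} \approx 2026.7$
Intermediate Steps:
$C{\left(v \right)} = \frac{-37 + v}{-9 + v}$ ($C{\left(v \right)} = \frac{v - 37}{v - 9} = \frac{-37 + v}{-9 + v}$)
$\frac{43393 - 35061}{C{\left(0 \left(r - 3\right) \right)}} = \frac{43393 - 35061}{\frac{1}{-9 + 0 \left(6 - 3\right)} \left(-37 + 0 \left(6 - 3\right)\right)} = \frac{43393 - 35061}{\frac{1}{-9 + 0 \cdot 3} \left(-37 + 0 \cdot 3\right)} = \frac{8332}{\frac{1}{-9 + 0} \left(-37 + 0\right)} = \frac{8332}{\frac{1}{-9} \left(-37\right)} = \frac{8332}{\left(- \frac{1}{9}\right) \left(-37\right)} = \frac{8332}{\frac{37}{9}} = 8332 \cdot \frac{9}{37} = \frac{74988}{37}$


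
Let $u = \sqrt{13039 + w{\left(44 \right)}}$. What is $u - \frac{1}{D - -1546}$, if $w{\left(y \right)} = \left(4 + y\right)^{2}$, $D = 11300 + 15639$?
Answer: $- \frac{1}{28485} + \sqrt{15343} \approx 123.87$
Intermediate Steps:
$D = 26939$
$u = \sqrt{15343}$ ($u = \sqrt{13039 + \left(4 + 44\right)^{2}} = \sqrt{13039 + 48^{2}} = \sqrt{13039 + 2304} = \sqrt{15343} \approx 123.87$)
$u - \frac{1}{D - -1546} = \sqrt{15343} - \frac{1}{26939 - -1546} = \sqrt{15343} - \frac{1}{26939 + \left(-2860 + 4406\right)} = \sqrt{15343} - \frac{1}{26939 + 1546} = \sqrt{15343} - \frac{1}{28485} = - \frac{1}{28485} + \sqrt{15343}$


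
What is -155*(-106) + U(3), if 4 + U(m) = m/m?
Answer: 16427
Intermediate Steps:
U(m) = -3 (U(m) = -4 + m/m = -4 + 1 = -3)
-155*(-106) + U(3) = -155*(-106) - 3 = 16430 - 3 = 16427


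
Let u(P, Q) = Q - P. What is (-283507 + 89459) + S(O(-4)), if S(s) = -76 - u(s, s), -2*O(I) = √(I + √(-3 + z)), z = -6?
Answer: -194124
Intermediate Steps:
O(I) = -√(I + 3*I)/2 (O(I) = -√(I + √(-3 - 6))/2 = -√(I + √(-9))/2 = -√(I + 3*I)/2)
S(s) = -76 (S(s) = -76 - (s - s) = -76 - 1*0 = -76 + 0 = -76)
(-283507 + 89459) + S(O(-4)) = (-283507 + 89459) - 76 = -194048 - 76 = -194124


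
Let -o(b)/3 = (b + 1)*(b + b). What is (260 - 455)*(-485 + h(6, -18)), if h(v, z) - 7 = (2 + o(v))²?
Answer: -12094290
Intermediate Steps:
o(b) = -6*b*(1 + b) (o(b) = -3*(b + 1)*(b + b) = -3*(1 + b)*2*b = -6*b*(1 + b))
h(v, z) = 7 + (2 - 6*v*(1 + v))²
(260 - 455)*(-485 + h(6, -18)) = (260 - 455)*(-485 + (7 + 4*(-1 + 3*6*(1 + 6))²)) = -195*(-485 + (7 + 4*(-1 + 3*6*7)²)) = -195*(-485 + (7 + 4*(-1 + 126)²)) = -195*(-485 + (7 + 4*125²)) = -195*(-485 + (7 + 4*15625)) = -195*(-485 + (7 + 62500)) = -195*(-485 + 62507) = -195*62022 = -12094290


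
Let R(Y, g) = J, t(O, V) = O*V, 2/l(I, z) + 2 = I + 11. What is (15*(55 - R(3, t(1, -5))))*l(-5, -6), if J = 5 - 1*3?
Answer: 795/2 ≈ 397.50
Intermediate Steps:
l(I, z) = 2/(9 + I) (l(I, z) = 2/(-2 + (I + 11)) = 2/(-2 + (11 + I)) = 2/(9 + I))
J = 2 (J = 5 - 3 = 2)
R(Y, g) = 2
(15*(55 - R(3, t(1, -5))))*l(-5, -6) = (15*(55 - 1*2))*(2/(9 - 5)) = (15*(55 - 2))*(2/4) = (15*53)*(2*(1/4)) = 795*(1/2) = 795/2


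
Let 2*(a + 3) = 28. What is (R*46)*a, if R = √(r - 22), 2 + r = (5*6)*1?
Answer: 506*√6 ≈ 1239.4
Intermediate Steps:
r = 28 (r = -2 + (5*6)*1 = -2 + 30*1 = -2 + 30 = 28)
a = 11 (a = -3 + (½)*28 = -3 + 14 = 11)
R = √6 (R = √(28 - 22) = √6 ≈ 2.4495)
(R*46)*a = (√6*46)*11 = (46*√6)*11 = 506*√6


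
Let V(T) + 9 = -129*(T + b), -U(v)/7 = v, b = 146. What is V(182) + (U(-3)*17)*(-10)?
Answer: -45891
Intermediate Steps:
U(v) = -7*v
V(T) = -18843 - 129*T (V(T) = -9 - 129*(T + 146) = -9 - 129*(146 + T) = -9 + (-18834 - 129*T) = -18843 - 129*T)
V(182) + (U(-3)*17)*(-10) = (-18843 - 129*182) + (-7*(-3)*17)*(-10) = (-18843 - 23478) + (21*17)*(-10) = -42321 + 357*(-10) = -42321 - 3570 = -45891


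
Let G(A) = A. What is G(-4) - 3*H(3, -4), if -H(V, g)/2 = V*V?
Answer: 50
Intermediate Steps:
H(V, g) = -2*V² (H(V, g) = -2*V*V = -2*V²)
G(-4) - 3*H(3, -4) = -4 - (-6)*3² = -4 - (-6)*9 = -4 - 3*(-18) = -4 + 54 = 50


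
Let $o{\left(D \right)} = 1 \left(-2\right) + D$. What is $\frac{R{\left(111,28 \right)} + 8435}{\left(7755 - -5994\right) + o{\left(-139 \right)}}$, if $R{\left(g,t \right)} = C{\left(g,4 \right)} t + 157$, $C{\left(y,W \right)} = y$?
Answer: $\frac{325}{378} \approx 0.85979$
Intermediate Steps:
$o{\left(D \right)} = -2 + D$
$R{\left(g,t \right)} = 157 + g t$ ($R{\left(g,t \right)} = g t + 157 = 157 + g t$)
$\frac{R{\left(111,28 \right)} + 8435}{\left(7755 - -5994\right) + o{\left(-139 \right)}} = \frac{\left(157 + 111 \cdot 28\right) + 8435}{\left(7755 - -5994\right) - 141} = \frac{\left(157 + 3108\right) + 8435}{\left(7755 + 5994\right) - 141} = \frac{3265 + 8435}{13749 - 141} = \frac{11700}{13608} = 11700 \cdot \frac{1}{13608} = \frac{325}{378}$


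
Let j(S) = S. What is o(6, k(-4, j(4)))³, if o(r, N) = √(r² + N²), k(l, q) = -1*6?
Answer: 432*√2 ≈ 610.94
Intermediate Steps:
k(l, q) = -6
o(r, N) = √(N² + r²)
o(6, k(-4, j(4)))³ = (√((-6)² + 6²))³ = (√(36 + 36))³ = (√72)³ = (6*√2)³ = 432*√2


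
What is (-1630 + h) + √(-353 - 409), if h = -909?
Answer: -2539 + I*√762 ≈ -2539.0 + 27.604*I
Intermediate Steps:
(-1630 + h) + √(-353 - 409) = (-1630 - 909) + √(-353 - 409) = -2539 + √(-762) = -2539 + I*√762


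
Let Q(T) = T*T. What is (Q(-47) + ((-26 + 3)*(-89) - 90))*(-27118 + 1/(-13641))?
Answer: -1541072718074/13641 ≈ -1.1297e+8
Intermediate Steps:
Q(T) = T²
(Q(-47) + ((-26 + 3)*(-89) - 90))*(-27118 + 1/(-13641)) = ((-47)² + ((-26 + 3)*(-89) - 90))*(-27118 + 1/(-13641)) = (2209 + (-23*(-89) - 90))*(-27118 - 1/13641) = (2209 + (2047 - 90))*(-369916639/13641) = (2209 + 1957)*(-369916639/13641) = 4166*(-369916639/13641) = -1541072718074/13641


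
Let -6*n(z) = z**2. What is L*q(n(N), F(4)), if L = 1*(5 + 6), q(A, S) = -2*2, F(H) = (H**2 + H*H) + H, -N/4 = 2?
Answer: -44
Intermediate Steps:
N = -8 (N = -4*2 = -8)
F(H) = H + 2*H**2 (F(H) = (H**2 + H**2) + H = 2*H**2 + H = H + 2*H**2)
n(z) = -z**2/6
q(A, S) = -4
L = 11 (L = 1*11 = 11)
L*q(n(N), F(4)) = 11*(-4) = -44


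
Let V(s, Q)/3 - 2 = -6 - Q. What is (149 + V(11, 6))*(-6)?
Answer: -714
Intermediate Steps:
V(s, Q) = -12 - 3*Q (V(s, Q) = 6 + 3*(-6 - Q) = 6 + (-18 - 3*Q) = -12 - 3*Q)
(149 + V(11, 6))*(-6) = (149 + (-12 - 3*6))*(-6) = (149 + (-12 - 18))*(-6) = (149 - 30)*(-6) = 119*(-6) = -714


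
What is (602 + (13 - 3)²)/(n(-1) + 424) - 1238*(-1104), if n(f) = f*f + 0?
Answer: 580870302/425 ≈ 1.3668e+6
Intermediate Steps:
n(f) = f² (n(f) = f² + 0 = f²)
(602 + (13 - 3)²)/(n(-1) + 424) - 1238*(-1104) = (602 + (13 - 3)²)/((-1)² + 424) - 1238*(-1104) = (602 + 10²)/(1 + 424) + 1366752 = (602 + 100)/425 + 1366752 = 702*(1/425) + 1366752 = 702/425 + 1366752 = 580870302/425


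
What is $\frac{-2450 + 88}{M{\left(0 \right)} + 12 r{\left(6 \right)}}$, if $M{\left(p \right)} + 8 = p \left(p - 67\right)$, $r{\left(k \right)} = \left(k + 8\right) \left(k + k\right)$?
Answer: $- \frac{1181}{1004} \approx -1.1763$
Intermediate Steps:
$r{\left(k \right)} = 2 k \left(8 + k\right)$ ($r{\left(k \right)} = \left(8 + k\right) 2 k = 2 k \left(8 + k\right)$)
$M{\left(p \right)} = -8 + p \left(-67 + p\right)$ ($M{\left(p \right)} = -8 + p \left(p - 67\right) = -8 + p \left(-67 + p\right)$)
$\frac{-2450 + 88}{M{\left(0 \right)} + 12 r{\left(6 \right)}} = \frac{-2450 + 88}{\left(-8 + 0^{2} - 0\right) + 12 \cdot 2 \cdot 6 \left(8 + 6\right)} = - \frac{2362}{\left(-8 + 0 + 0\right) + 12 \cdot 2 \cdot 6 \cdot 14} = - \frac{2362}{-8 + 12 \cdot 168} = - \frac{2362}{-8 + 2016} = - \frac{2362}{2008} = \left(-2362\right) \frac{1}{2008} = - \frac{1181}{1004}$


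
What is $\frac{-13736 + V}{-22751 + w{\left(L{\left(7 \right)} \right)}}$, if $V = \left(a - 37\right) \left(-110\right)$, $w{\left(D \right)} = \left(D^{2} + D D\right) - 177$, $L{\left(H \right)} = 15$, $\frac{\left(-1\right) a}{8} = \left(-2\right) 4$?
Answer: $\frac{8353}{11239} \approx 0.74322$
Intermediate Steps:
$a = 64$ ($a = - 8 \left(\left(-2\right) 4\right) = \left(-8\right) \left(-8\right) = 64$)
$w{\left(D \right)} = -177 + 2 D^{2}$ ($w{\left(D \right)} = \left(D^{2} + D^{2}\right) - 177 = 2 D^{2} - 177 = -177 + 2 D^{2}$)
$V = -2970$ ($V = \left(64 - 37\right) \left(-110\right) = 27 \left(-110\right) = -2970$)
$\frac{-13736 + V}{-22751 + w{\left(L{\left(7 \right)} \right)}} = \frac{-13736 - 2970}{-22751 - \left(177 - 2 \cdot 15^{2}\right)} = - \frac{16706}{-22751 + \left(-177 + 2 \cdot 225\right)} = - \frac{16706}{-22751 + \left(-177 + 450\right)} = - \frac{16706}{-22751 + 273} = - \frac{16706}{-22478} = \left(-16706\right) \left(- \frac{1}{22478}\right) = \frac{8353}{11239}$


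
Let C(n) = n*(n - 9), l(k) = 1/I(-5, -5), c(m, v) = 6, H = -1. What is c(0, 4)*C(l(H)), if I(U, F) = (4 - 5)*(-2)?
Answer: -51/2 ≈ -25.500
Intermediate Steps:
I(U, F) = 2 (I(U, F) = -1*(-2) = 2)
l(k) = 1/2
C(n) = n*(-9 + n)
c(0, 4)*C(l(H)) = 6*((-9 + 1/2)/2) = 6*((1/2)*(-17/2)) = 6*(-17/4) = -51/2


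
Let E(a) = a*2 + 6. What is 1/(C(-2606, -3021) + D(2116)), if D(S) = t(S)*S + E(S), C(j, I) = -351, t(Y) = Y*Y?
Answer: 1/9474300783 ≈ 1.0555e-10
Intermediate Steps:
t(Y) = Y²
E(a) = 6 + 2*a (E(a) = 2*a + 6 = 6 + 2*a)
D(S) = 6 + S³ + 2*S (D(S) = S²*S + (6 + 2*S) = S³ + (6 + 2*S) = 6 + S³ + 2*S)
1/(C(-2606, -3021) + D(2116)) = 1/(-351 + (6 + 2116³ + 2*2116)) = 1/(-351 + (6 + 9474296896 + 4232)) = 1/(-351 + 9474301134) = 1/9474300783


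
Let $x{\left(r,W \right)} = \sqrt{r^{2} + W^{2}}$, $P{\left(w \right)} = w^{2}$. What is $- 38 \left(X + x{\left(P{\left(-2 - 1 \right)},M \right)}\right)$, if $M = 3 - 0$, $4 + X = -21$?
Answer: $950 - 114 \sqrt{10} \approx 589.5$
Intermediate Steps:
$X = -25$ ($X = -4 - 21 = -25$)
$M = 3$ ($M = 3 + 0 = 3$)
$x{\left(r,W \right)} = \sqrt{W^{2} + r^{2}}$
$- 38 \left(X + x{\left(P{\left(-2 - 1 \right)},M \right)}\right) = - 38 \left(-25 + \sqrt{3^{2} + \left(\left(-2 - 1\right)^{2}\right)^{2}}\right) = - 38 \left(-25 + \sqrt{9 + \left(\left(-3\right)^{2}\right)^{2}}\right) = - 38 \left(-25 + \sqrt{9 + 9^{2}}\right) = - 38 \left(-25 + \sqrt{9 + 81}\right) = - 38 \left(-25 + \sqrt{90}\right) = - 38 \left(-25 + 3 \sqrt{10}\right) = 950 - 114 \sqrt{10}$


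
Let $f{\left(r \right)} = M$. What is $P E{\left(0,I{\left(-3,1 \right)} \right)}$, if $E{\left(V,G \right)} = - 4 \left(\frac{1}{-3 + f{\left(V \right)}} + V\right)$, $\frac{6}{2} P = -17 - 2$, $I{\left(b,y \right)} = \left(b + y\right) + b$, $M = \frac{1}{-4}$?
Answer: $- \frac{304}{39} \approx -7.7949$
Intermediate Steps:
$M = - \frac{1}{4} \approx -0.25$
$f{\left(r \right)} = - \frac{1}{4}$
$I{\left(b,y \right)} = y + 2 b$
$P = - \frac{19}{3}$ ($P = \frac{-17 - 2}{3} = \frac{1}{3} \left(-19\right) = - \frac{19}{3} \approx -6.3333$)
$E{\left(V,G \right)} = \frac{16}{13} - 4 V$ ($E{\left(V,G \right)} = - 4 \left(\frac{1}{-3 - \frac{1}{4}} + V\right) = - 4 \left(\frac{1}{- \frac{13}{4}} + V\right) = - 4 \left(- \frac{4}{13} + V\right) = \frac{16}{13} - 4 V$)
$P E{\left(0,I{\left(-3,1 \right)} \right)} = - \frac{19 \left(\frac{16}{13} - 0\right)}{3} = - \frac{19 \left(\frac{16}{13} + 0\right)}{3} = \left(- \frac{19}{3}\right) \frac{16}{13} = - \frac{304}{39}$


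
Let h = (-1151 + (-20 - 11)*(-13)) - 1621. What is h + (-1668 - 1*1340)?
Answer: -5377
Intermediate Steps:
h = -2369 (h = (-1151 - 31*(-13)) - 1621 = (-1151 + 403) - 1621 = -748 - 1621 = -2369)
h + (-1668 - 1*1340) = -2369 + (-1668 - 1*1340) = -2369 + (-1668 - 1340) = -2369 - 3008 = -5377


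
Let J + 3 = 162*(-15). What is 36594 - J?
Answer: 39027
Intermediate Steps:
J = -2433 (J = -3 + 162*(-15) = -3 - 2430 = -2433)
36594 - J = 36594 - 1*(-2433) = 36594 + 2433 = 39027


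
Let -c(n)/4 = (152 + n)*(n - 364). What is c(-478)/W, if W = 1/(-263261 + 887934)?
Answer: -685870964464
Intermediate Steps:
W = 1/624673 ≈ 1.6008e-6
c(n) = -4*(-364 + n)*(152 + n) (c(n) = -4*(152 + n)*(n - 364) = -4*(152 + n)*(-364 + n) = -4*(-364 + n)*(152 + n))
c(-478)/W = (221312 - 4*(-478)**2 + 848*(-478))/(1/624673) = (221312 - 4*228484 - 405344)*624673 = (221312 - 913936 - 405344)*624673 = -1097968*624673 = -685870964464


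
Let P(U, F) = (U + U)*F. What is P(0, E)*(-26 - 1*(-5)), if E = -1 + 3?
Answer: 0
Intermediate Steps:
E = 2
P(U, F) = 2*F*U (P(U, F) = (2*U)*F = 2*F*U)
P(0, E)*(-26 - 1*(-5)) = (2*2*0)*(-26 - 1*(-5)) = 0*(-26 + 5) = 0*(-21) = 0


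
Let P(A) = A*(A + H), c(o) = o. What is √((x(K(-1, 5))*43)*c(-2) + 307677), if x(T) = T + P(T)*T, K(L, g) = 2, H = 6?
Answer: √304753 ≈ 552.04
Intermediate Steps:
P(A) = A*(6 + A) (P(A) = A*(A + 6) = A*(6 + A))
x(T) = T + T²*(6 + T) (x(T) = T + (T*(6 + T))*T = T + T²*(6 + T))
√((x(K(-1, 5))*43)*c(-2) + 307677) = √(((2*(1 + 2*(6 + 2)))*43)*(-2) + 307677) = √(((2*(1 + 2*8))*43)*(-2) + 307677) = √(((2*(1 + 16))*43)*(-2) + 307677) = √(((2*17)*43)*(-2) + 307677) = √((34*43)*(-2) + 307677) = √(1462*(-2) + 307677) = √(-2924 + 307677) = √304753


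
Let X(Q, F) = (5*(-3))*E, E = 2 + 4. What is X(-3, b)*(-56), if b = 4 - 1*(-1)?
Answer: 5040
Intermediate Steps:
b = 5 (b = 4 + 1 = 5)
E = 6
X(Q, F) = -90 (X(Q, F) = (5*(-3))*6 = -15*6 = -90)
X(-3, b)*(-56) = -90*(-56) = 5040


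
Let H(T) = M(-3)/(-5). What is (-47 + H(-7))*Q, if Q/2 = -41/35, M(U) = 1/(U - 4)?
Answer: 134808/1225 ≈ 110.05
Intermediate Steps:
M(U) = 1/(-4 + U)
Q = -82/35 (Q = 2*(-41/35) = -82/35 ≈ -2.3429)
H(T) = 1/35 (H(T) = 1/(-4 - 3*(-5)) = -⅕/(-7) = -⅐*(-⅕) = 1/35)
(-47 + H(-7))*Q = (-47 + 1/35)*(-82/35) = -1644/35*(-82/35) = 134808/1225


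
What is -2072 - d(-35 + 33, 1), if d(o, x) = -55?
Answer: -2017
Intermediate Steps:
-2072 - d(-35 + 33, 1) = -2072 - 1*(-55) = -2072 + 55 = -2017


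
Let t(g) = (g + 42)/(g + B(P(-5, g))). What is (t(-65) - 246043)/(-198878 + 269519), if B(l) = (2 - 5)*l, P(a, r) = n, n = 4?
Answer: -2105032/604373 ≈ -3.4830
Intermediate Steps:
P(a, r) = 4
B(l) = -3*l
t(g) = (42 + g)/(-12 + g) (t(g) = (g + 42)/(g - 3*4) = (42 + g)/(g - 12) = (42 + g)/(-12 + g))
(t(-65) - 246043)/(-198878 + 269519) = ((42 - 65)/(-12 - 65) - 246043)/(-198878 + 269519) = (-23/(-77) - 246043)/70641 = (-1/77*(-23) - 246043)*(1/70641) = (23/77 - 246043)*(1/70641) = -18945288/77*1/70641 = -2105032/604373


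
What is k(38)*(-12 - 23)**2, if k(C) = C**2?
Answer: 1768900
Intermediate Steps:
k(38)*(-12 - 23)**2 = 38**2*(-12 - 23)**2 = 1444*(-35)**2 = 1444*1225 = 1768900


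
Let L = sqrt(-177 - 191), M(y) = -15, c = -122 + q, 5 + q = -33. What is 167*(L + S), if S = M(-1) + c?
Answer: -29225 + 668*I*sqrt(23) ≈ -29225.0 + 3203.6*I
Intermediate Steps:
q = -38 (q = -5 - 33 = -38)
c = -160 (c = -122 - 38 = -160)
L = 4*I*sqrt(23) (L = sqrt(-368) = 4*I*sqrt(23) ≈ 19.183*I)
S = -175 (S = -15 - 160 = -175)
167*(L + S) = 167*(4*I*sqrt(23) - 175) = 167*(-175 + 4*I*sqrt(23)) = -29225 + 668*I*sqrt(23)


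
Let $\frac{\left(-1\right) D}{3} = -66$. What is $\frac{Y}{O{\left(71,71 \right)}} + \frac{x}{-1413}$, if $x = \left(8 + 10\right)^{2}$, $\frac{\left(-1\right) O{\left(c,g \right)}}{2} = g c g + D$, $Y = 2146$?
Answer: $- \frac{13060385}{56223113} \approx -0.2323$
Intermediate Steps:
$D = 198$ ($D = \left(-3\right) \left(-66\right) = 198$)
$O{\left(c,g \right)} = -396 - 2 c g^{2}$ ($O{\left(c,g \right)} = - 2 \left(g c g + 198\right) = - 2 \left(c g g + 198\right) = - 2 \left(c g^{2} + 198\right) = - 2 \left(198 + c g^{2}\right) = -396 - 2 c g^{2}$)
$x = 324$ ($x = 18^{2} = 324$)
$\frac{Y}{O{\left(71,71 \right)}} + \frac{x}{-1413} = \frac{2146}{-396 - 142 \cdot 71^{2}} + \frac{324}{-1413} = \frac{2146}{-396 - 142 \cdot 5041} + 324 \left(- \frac{1}{1413}\right) = \frac{2146}{-396 - 715822} - \frac{36}{157} = \frac{2146}{-716218} - \frac{36}{157} = 2146 \left(- \frac{1}{716218}\right) - \frac{36}{157} = - \frac{1073}{358109} - \frac{36}{157} = - \frac{13060385}{56223113}$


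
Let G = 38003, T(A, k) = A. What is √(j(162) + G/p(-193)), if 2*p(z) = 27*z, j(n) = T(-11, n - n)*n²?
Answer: I*√871052423070/1737 ≈ 537.31*I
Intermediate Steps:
j(n) = -11*n²
p(z) = 27*z/2 (p(z) = (27*z)/2 = 27*z/2)
√(j(162) + G/p(-193)) = √(-11*162² + 38003/(((27/2)*(-193)))) = √(-11*26244 + 38003/(-5211/2)) = √(-288684 + 38003*(-2/5211)) = √(-288684 - 76006/5211) = √(-1504408330/5211) = I*√871052423070/1737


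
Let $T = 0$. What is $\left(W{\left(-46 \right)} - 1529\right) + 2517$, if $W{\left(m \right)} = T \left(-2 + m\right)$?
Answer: $988$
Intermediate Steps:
$W{\left(m \right)} = 0$ ($W{\left(m \right)} = 0 \left(-2 + m\right) = 0$)
$\left(W{\left(-46 \right)} - 1529\right) + 2517 = \left(0 - 1529\right) + 2517 = -1529 + 2517 = 988$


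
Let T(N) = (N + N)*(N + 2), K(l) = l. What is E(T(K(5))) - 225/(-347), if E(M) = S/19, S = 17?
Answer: 10174/6593 ≈ 1.5432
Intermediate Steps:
T(N) = 2*N*(2 + N) (T(N) = (2*N)*(2 + N) = 2*N*(2 + N))
E(M) = 17/19
E(T(K(5))) - 225/(-347) = 17/19 - 225/(-347) = 17/19 - 225*(-1/347) = 17/19 + 225/347 = 10174/6593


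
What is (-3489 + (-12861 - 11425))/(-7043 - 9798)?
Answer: 2525/1531 ≈ 1.6492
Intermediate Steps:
(-3489 + (-12861 - 11425))/(-7043 - 9798) = (-3489 - 24286)/(-16841) = -27775*(-1/16841) = 2525/1531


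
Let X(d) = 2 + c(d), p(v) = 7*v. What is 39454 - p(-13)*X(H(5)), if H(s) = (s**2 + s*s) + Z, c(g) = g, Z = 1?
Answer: 44277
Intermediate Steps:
H(s) = 1 + 2*s**2 (H(s) = (s**2 + s*s) + 1 = (s**2 + s**2) + 1 = 2*s**2 + 1 = 1 + 2*s**2)
X(d) = 2 + d
39454 - p(-13)*X(H(5)) = 39454 - 7*(-13)*(2 + (1 + 2*5**2)) = 39454 - (-91)*(2 + (1 + 2*25)) = 39454 - (-91)*(2 + (1 + 50)) = 39454 - (-91)*(2 + 51) = 39454 - (-91)*53 = 39454 - 1*(-4823) = 39454 + 4823 = 44277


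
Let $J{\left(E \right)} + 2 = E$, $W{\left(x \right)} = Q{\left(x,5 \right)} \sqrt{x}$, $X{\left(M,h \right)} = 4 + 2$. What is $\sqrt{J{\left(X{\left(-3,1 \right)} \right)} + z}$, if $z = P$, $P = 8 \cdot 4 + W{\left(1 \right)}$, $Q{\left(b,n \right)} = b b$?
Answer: $\sqrt{37} \approx 6.0828$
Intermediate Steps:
$X{\left(M,h \right)} = 6$
$Q{\left(b,n \right)} = b^{2}$
$W{\left(x \right)} = x^{\frac{5}{2}}$ ($W{\left(x \right)} = x^{2} \sqrt{x} = x^{\frac{5}{2}}$)
$P = 33$ ($P = 8 \cdot 4 + 1^{\frac{5}{2}} = 32 + 1 = 33$)
$J{\left(E \right)} = -2 + E$
$z = 33$
$\sqrt{J{\left(X{\left(-3,1 \right)} \right)} + z} = \sqrt{\left(-2 + 6\right) + 33} = \sqrt{4 + 33} = \sqrt{37}$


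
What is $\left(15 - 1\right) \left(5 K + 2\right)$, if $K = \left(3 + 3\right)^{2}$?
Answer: $2548$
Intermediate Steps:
$K = 36$ ($K = 6^{2} = 36$)
$\left(15 - 1\right) \left(5 K + 2\right) = \left(15 - 1\right) \left(5 \cdot 36 + 2\right) = 14 \left(180 + 2\right) = 14 \cdot 182 = 2548$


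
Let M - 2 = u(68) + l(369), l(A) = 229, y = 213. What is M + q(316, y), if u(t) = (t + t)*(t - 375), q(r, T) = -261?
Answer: -41782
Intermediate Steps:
u(t) = 2*t*(-375 + t) (u(t) = (2*t)*(-375 + t) = 2*t*(-375 + t))
M = -41521 (M = 2 + (2*68*(-375 + 68) + 229) = 2 + (2*68*(-307) + 229) = 2 + (-41752 + 229) = 2 - 41523 = -41521)
M + q(316, y) = -41521 - 261 = -41782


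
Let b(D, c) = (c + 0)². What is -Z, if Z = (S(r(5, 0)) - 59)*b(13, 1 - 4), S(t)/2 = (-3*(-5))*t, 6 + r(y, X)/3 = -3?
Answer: 7821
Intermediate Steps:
r(y, X) = -27 (r(y, X) = -18 + 3*(-3) = -18 - 9 = -27)
b(D, c) = c²
S(t) = 30*t (S(t) = 2*((-3*(-5))*t) = 2*(15*t) = 30*t)
Z = -7821 (Z = (30*(-27) - 59)*(1 - 4)² = (-810 - 59)*(-3)² = -869*9 = -7821)
-Z = -1*(-7821) = 7821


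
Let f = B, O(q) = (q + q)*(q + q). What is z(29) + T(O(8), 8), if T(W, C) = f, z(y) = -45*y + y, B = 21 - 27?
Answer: -1282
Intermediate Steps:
O(q) = 4*q² (O(q) = (2*q)*(2*q) = 4*q²)
B = -6
f = -6
z(y) = -44*y
T(W, C) = -6
z(29) + T(O(8), 8) = -44*29 - 6 = -1276 - 6 = -1282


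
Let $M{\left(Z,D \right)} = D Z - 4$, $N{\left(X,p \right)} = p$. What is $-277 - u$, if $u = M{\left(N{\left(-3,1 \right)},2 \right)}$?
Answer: $-275$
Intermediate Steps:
$M{\left(Z,D \right)} = -4 + D Z$
$u = -2$ ($u = -4 + 2 \cdot 1 = -4 + 2 = -2$)
$-277 - u = -277 - -2 = -277 + 2 = -275$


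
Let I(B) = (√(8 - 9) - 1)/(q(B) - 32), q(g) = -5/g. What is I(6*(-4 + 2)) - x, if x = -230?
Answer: 87182/379 - 12*I/379 ≈ 230.03 - 0.031662*I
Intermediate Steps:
I(B) = (-1 + I)/(-32 - 5/B) (I(B) = (√(8 - 9) - 1)/(-5/B - 32) = (√(-1) - 1)/(-32 - 5/B) = (I - 1)/(-32 - 5/B) = (-1 + I)/(-32 - 5/B))
I(6*(-4 + 2)) - x = (6*(-4 + 2))*(1 - I)/(5 + 32*(6*(-4 + 2))) - 1*(-230) = (6*(-2))*(1 - I)/(5 + 32*(6*(-2))) + 230 = -12*(1 - I)/(5 + 32*(-12)) + 230 = -12*(1 - I)/(5 - 384) + 230 = -12*(1 - I)/(-379) + 230 = -12*(-1/379)*(1 - I) + 230 = (12/379 - 12*I/379) + 230 = 87182/379 - 12*I/379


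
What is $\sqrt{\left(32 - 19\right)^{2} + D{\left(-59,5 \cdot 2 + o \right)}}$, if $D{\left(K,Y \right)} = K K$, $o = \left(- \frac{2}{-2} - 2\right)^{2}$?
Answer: $5 \sqrt{146} \approx 60.415$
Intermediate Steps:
$o = 1$ ($o = \left(\left(-2\right) \left(- \frac{1}{2}\right) - 2\right)^{2} = \left(1 - 2\right)^{2} = \left(-1\right)^{2} = 1$)
$D{\left(K,Y \right)} = K^{2}$
$\sqrt{\left(32 - 19\right)^{2} + D{\left(-59,5 \cdot 2 + o \right)}} = \sqrt{\left(32 - 19\right)^{2} + \left(-59\right)^{2}} = \sqrt{13^{2} + 3481} = \sqrt{169 + 3481} = \sqrt{3650} = 5 \sqrt{146}$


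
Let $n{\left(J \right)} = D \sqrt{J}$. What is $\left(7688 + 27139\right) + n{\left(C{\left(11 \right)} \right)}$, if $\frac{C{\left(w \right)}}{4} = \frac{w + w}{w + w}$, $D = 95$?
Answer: $35017$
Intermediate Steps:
$C{\left(w \right)} = 4$ ($C{\left(w \right)} = 4 \frac{w + w}{w + w} = 4 \frac{2 w}{2 w} = 4 \cdot 2 w \frac{1}{2 w} = 4 \cdot 1 = 4$)
$n{\left(J \right)} = 95 \sqrt{J}$
$\left(7688 + 27139\right) + n{\left(C{\left(11 \right)} \right)} = \left(7688 + 27139\right) + 95 \sqrt{4} = 34827 + 95 \cdot 2 = 34827 + 190 = 35017$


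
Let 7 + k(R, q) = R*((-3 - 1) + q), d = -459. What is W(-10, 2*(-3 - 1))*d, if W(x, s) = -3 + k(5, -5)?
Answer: 25245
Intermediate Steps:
k(R, q) = -7 + R*(-4 + q) (k(R, q) = -7 + R*((-3 - 1) + q) = -7 + R*(-4 + q))
W(x, s) = -55 (W(x, s) = -3 + (-7 - 4*5 + 5*(-5)) = -3 + (-7 - 20 - 25) = -3 - 52 = -55)
W(-10, 2*(-3 - 1))*d = -55*(-459) = 25245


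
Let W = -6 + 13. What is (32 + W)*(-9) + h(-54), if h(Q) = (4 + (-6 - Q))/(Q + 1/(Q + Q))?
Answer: -2052999/5833 ≈ -351.96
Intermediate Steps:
h(Q) = (-2 - Q)/(Q + 1/(2*Q))
W = 7
(32 + W)*(-9) + h(-54) = (32 + 7)*(-9) - 2*(-54)*(2 - 54)/(1 + 2*(-54)²) = 39*(-9) - 2*(-54)*(-52)/(1 + 2*2916) = -351 - 2*(-54)*(-52)/(1 + 5832) = -351 - 2*(-54)*(-52)/5833 = -351 - 2*(-54)*1/5833*(-52) = -351 - 5616/5833 = -2052999/5833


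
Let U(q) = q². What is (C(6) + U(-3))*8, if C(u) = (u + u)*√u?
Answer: 72 + 96*√6 ≈ 307.15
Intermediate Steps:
C(u) = 2*u^(3/2) (C(u) = (2*u)*√u = 2*u^(3/2))
(C(6) + U(-3))*8 = (2*6^(3/2) + (-3)²)*8 = (2*(6*√6) + 9)*8 = (12*√6 + 9)*8 = (9 + 12*√6)*8 = 72 + 96*√6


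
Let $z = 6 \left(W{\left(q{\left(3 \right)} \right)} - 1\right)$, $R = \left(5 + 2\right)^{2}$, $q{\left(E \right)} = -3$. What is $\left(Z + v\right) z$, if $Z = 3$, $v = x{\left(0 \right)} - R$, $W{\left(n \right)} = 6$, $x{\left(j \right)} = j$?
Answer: $-1380$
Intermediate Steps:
$R = 49$ ($R = 7^{2} = 49$)
$v = -49$ ($v = 0 - 49 = -49$)
$z = 30$ ($z = 6 \left(6 - 1\right) = 6 \cdot 5 = 30$)
$\left(Z + v\right) z = \left(3 - 49\right) 30 = \left(-46\right) 30 = -1380$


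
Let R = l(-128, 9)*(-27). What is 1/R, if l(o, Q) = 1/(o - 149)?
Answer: 277/27 ≈ 10.259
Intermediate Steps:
l(o, Q) = 1/(-149 + o)
R = 27/277 (R = -27/(-149 - 128) = -27/(-277) = -1/277*(-27) = 27/277 ≈ 0.097473)
1/R = 1/(27/277) = 277/27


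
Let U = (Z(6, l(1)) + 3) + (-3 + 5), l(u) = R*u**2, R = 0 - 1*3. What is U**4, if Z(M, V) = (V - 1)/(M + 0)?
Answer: 28561/81 ≈ 352.60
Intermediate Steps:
R = -3 (R = 0 - 3 = -3)
l(u) = -3*u**2
Z(M, V) = (-1 + V)/M
U = 13/3 (U = ((-1 - 3*1**2)/6 + 3) + (-3 + 5) = ((-1 - 3*1)/6 + 3) + 2 = ((-1 - 3)/6 + 3) + 2 = ((1/6)*(-4) + 3) + 2 = (-2/3 + 3) + 2 = 7/3 + 2 = 13/3 ≈ 4.3333)
U**4 = (13/3)**4 = 28561/81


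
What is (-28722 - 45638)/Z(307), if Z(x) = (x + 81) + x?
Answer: -14872/139 ≈ -106.99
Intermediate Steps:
Z(x) = 81 + 2*x (Z(x) = (81 + x) + x = 81 + 2*x)
(-28722 - 45638)/Z(307) = (-28722 - 45638)/(81 + 2*307) = -74360/(81 + 614) = -74360/695 = -74360*1/695 = -14872/139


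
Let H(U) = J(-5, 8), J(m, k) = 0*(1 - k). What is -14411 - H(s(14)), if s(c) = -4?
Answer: -14411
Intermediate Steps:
J(m, k) = 0
H(U) = 0
-14411 - H(s(14)) = -14411 - 1*0 = -14411 + 0 = -14411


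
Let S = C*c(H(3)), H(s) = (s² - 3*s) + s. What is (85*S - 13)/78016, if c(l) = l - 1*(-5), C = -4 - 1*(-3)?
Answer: -693/78016 ≈ -0.0088828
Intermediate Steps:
C = -1 (C = -4 + 3 = -1)
H(s) = s² - 2*s
c(l) = 5 + l (c(l) = l + 5 = 5 + l)
S = -8 (S = -(5 + 3*(-2 + 3)) = -(5 + 3*1) = -(5 + 3) = -1*8 = -8)
(85*S - 13)/78016 = (85*(-8) - 13)/78016 = (-680 - 13)*(1/78016) = -693*1/78016 = -693/78016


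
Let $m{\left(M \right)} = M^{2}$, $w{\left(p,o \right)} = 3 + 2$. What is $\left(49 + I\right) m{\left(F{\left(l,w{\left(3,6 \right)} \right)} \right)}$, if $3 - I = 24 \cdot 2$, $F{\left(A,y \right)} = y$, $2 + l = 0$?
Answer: $100$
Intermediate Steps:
$l = -2$ ($l = -2 + 0 = -2$)
$w{\left(p,o \right)} = 5$
$I = -45$ ($I = 3 - 24 \cdot 2 = 3 - 48 = -45$)
$\left(49 + I\right) m{\left(F{\left(l,w{\left(3,6 \right)} \right)} \right)} = \left(49 - 45\right) 5^{2} = 4 \cdot 25 = 100$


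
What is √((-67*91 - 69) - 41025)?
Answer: I*√47191 ≈ 217.23*I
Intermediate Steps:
√((-67*91 - 69) - 41025) = √((-6097 - 69) - 41025) = √(-6166 - 41025) = √(-47191) = I*√47191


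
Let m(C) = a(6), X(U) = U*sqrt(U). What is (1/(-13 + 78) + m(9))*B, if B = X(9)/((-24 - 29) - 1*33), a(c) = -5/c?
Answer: 2871/11180 ≈ 0.25680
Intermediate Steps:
X(U) = U**(3/2)
m(C) = -5/6
B = -27/86 (B = 9**(3/2)/((-24 - 29) - 1*33) = 27/(-53 - 33) = 27/(-86) = 27*(-1/86) = -27/86 ≈ -0.31395)
(1/(-13 + 78) + m(9))*B = (1/(-13 + 78) - 5/6)*(-27/86) = (1/65 - 5/6)*(-27/86) = -319/390*(-27/86) = 2871/11180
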